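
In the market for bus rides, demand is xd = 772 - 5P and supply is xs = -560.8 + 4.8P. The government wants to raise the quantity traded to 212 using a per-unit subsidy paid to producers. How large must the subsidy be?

At x = 212, invert demand for the buyer price: Pb = (772 − 212)/5 = 112; invert supply for the seller price: Ps = (212 − (-560.8))/4.8 = 161.
The subsidy must fill the gap: s = Ps − Pb = 161 − 112 = 49.

Required subsidy s = 49 per unit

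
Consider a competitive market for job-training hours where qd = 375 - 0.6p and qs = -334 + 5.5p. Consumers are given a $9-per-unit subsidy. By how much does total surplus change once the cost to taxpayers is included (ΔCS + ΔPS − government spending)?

Pre-subsidy: 375 - 0.6p = -334 + 5.5p gives p* = 7090/61, q* = 18621/61.
With the rebate, buyers effectively pay pb = ps − 9, where ps is the price sellers receive.
Demand in terms of ps becomes qd = 375 − 0.6(ps − 9) = 380.4 - 0.6ps. Setting this equal to supply: 380.4 - 0.6ps = -334 + 5.5ps, so ps = 7144/61.
Buyers pay pb = 7144/61 − 9 = 6595/61; q' = -334 + 5.5·(7144/61) = 18918/61.
ΔCS = ½(18621/61 + 18918/61)(7090/61 − 6595/61) = 18581805/7442; ΔPS = ½(18621/61 + 18918/61)(7144/61 − 7090/61) = 1013553/3721.
Government spending = 9 × 18918/61 = 170262/61.
Net change = 18581805/7442 + 1013553/3721 − 170262/61 = -2673/122. The loss equals the DWL triangle ½·9·297/61.

Net change in total surplus = -2673/122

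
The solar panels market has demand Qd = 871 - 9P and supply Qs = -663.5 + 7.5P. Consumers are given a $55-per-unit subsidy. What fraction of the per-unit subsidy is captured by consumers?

Consumer share = 5/11

Pre-subsidy: 871 - 9P = -663.5 + 7.5P gives P* = 93, Q* = 34.
With the rebate, buyers effectively pay Pb = Ps − 55, where Ps is the price sellers receive.
Demand in terms of Ps becomes Qd = 871 − 9(Ps − 55) = 1366 - 9Ps. Setting this equal to supply: 1366 - 9Ps = -663.5 + 7.5Ps, so Ps = 123.
Buyers pay Pb = 123 − 55 = 68; Q' = -663.5 + 7.5·123 = 259.
Buyers' price falls by P* − Pb = 93 − 68 = 25; sellers' price rises by Ps − P* = 123 − 93 = 30.
So consumers capture 25/55 = 5/11 of each unit of subsidy.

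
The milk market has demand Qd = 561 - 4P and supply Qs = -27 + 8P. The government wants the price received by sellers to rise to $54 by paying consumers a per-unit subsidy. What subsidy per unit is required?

At a seller price of 54, quantity supplied is -27 + 8·54 = 405.
Buyers absorb 405 only when they pay Pb with 561 − 4·Pb = 405, i.e. Pb = 39.
s = Ps − Pb = 54 − 39 = 15.

Required subsidy s = $15 per unit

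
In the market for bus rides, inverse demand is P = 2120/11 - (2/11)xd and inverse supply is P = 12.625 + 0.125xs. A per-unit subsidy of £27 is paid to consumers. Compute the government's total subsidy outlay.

Pre-subsidy: 2120/11 - (2/11)x = 12.625 + 0.125x gives x* = 587 and P* = 86.
With the rebate, buyers effectively pay Pb = Ps − 27, where Ps is the price sellers receive.
On the curves, Pb = 2120/11 - (2/11)x and Ps = 12.625 + 0.125x; the wedge Ps − Pb = 27 gives 12.625 + 0.125x − (2120/11 - (2/11)x) = 27, so x' = 675.
Then Pb = 2120/11 − (2/11)·675 = 70 and Ps = 12.625 + 0.125·675 = 97.
Government outlay = subsidy × quantity = 27 × 675 = 18225.

Government cost = £18225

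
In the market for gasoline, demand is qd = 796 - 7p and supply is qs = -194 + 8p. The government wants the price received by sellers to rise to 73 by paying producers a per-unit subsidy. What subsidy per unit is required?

Required subsidy s = 15 per unit

At a seller price of 73, quantity supplied is -194 + 8·73 = 390.
Buyers absorb 390 only when they pay pb with 796 − 7·pb = 390, i.e. pb = 58.
s = ps − pb = 73 − 58 = 15.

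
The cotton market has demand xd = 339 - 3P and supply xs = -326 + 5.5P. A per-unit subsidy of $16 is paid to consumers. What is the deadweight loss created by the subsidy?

Deadweight loss = 4224/17

Pre-subsidy: 339 - 3P = -326 + 5.5P gives P* = 1330/17, x* = 1773/17.
With the rebate, buyers effectively pay Pb = Ps − 16, where Ps is the price sellers receive.
Demand in terms of Ps becomes xd = 339 − 3(Ps − 16) = 387 - 3Ps. Setting this equal to supply: 387 - 3Ps = -326 + 5.5Ps, so Ps = 1426/17.
Buyers pay Pb = 1426/17 − 16 = 1154/17; x' = -326 + 5.5·(1426/17) = 2301/17.
The subsidy expands output by 2301/17 − 1773/17 = 528/17 past the efficient level; on those units the gap between marginal cost and willingness to pay runs from 0 up to 16.
DWL = ½ × 16 × 528/17 = 4224/17.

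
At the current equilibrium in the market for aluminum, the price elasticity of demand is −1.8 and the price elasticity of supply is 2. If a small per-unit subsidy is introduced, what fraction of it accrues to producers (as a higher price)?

For a small subsidy around the equilibrium, the benefit split depends on the relative slopes, which at a point are proportional to the elasticities.
Buyer share = εs/(εs + |εd|) = 2/(2 + 1.8) = 10/19; seller share = |εd|/(εs + |εd|) = 9/19.
So producers capture 9/19 of the subsidy.

Producer share = 9/19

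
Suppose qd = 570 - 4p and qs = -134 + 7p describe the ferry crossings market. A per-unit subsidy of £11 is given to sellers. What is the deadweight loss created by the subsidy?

Pre-subsidy: 570 - 4p = -134 + 7p gives p* = 64, q* = 314.
With the subsidy, sellers receive ps = pb + 11 for each unit, where pb is the price buyers pay.
Supply in terms of pb becomes qs = -134 + 7(pb + 11) = -57 + 7pb. Setting this equal to demand: 570 - 4pb = -57 + 7pb, so pb = 57.
Sellers receive ps = 57 + 11 = 68; q' = 570 − 4·57 = 342.
The subsidy expands output by 342 − 314 = 28 past the efficient level; on those units the gap between marginal cost and willingness to pay runs from 0 up to 11.
DWL = ½ × 11 × 28 = 154.

Deadweight loss = £154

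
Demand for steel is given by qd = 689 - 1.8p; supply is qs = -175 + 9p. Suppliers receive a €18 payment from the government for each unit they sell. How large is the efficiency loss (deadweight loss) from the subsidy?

Deadweight loss = €243

Pre-subsidy: 689 - 1.8p = -175 + 9p gives p* = 80, q* = 545.
With the subsidy, sellers receive ps = pb + 18 for each unit, where pb is the price buyers pay.
Supply in terms of pb becomes qs = -175 + 9(pb + 18) = -13 + 9pb. Setting this equal to demand: 689 - 1.8pb = -13 + 9pb, so pb = 65.
Sellers receive ps = 65 + 18 = 83; q' = 689 − 1.8·65 = 572.
The subsidy expands output by 572 − 545 = 27 past the efficient level; on those units the gap between marginal cost and willingness to pay runs from 0 up to 18.
DWL = ½ × 18 × 27 = 243.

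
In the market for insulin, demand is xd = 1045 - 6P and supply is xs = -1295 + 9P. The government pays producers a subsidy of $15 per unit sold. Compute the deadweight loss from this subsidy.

Deadweight loss = $405

Pre-subsidy: 1045 - 6P = -1295 + 9P gives P* = 156, x* = 109.
With the subsidy, sellers receive Ps = Pb + 15 for each unit, where Pb is the price buyers pay.
Supply in terms of Pb becomes xs = -1295 + 9(Pb + 15) = -1160 + 9Pb. Setting this equal to demand: 1045 - 6Pb = -1160 + 9Pb, so Pb = 147.
Sellers receive Ps = 147 + 15 = 162; x' = 1045 − 6·147 = 163.
The subsidy expands output by 163 − 109 = 54 past the efficient level; on those units the gap between marginal cost and willingness to pay runs from 0 up to 15.
DWL = ½ × 15 × 54 = 405.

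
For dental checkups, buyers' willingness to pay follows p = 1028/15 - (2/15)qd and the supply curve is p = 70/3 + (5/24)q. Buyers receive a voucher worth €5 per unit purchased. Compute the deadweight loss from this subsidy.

Deadweight loss = 1500/41

Pre-subsidy: 1028/15 - (2/15)q = 70/3 + (5/24)q gives q* = 5424/41 and p* = 6260/123.
With the rebate, buyers effectively pay pb = ps − 5, where ps is the price sellers receive.
On the curves, pb = 1028/15 - (2/15)q and ps = 70/3 + (5/24)q; the wedge ps − pb = 5 gives 70/3 + (5/24)q − (1028/15 - (2/15)q) = 5, so q' = 6024/41.
Then pb = 1028/15 − (2/15)·(6024/41) = 6020/123 and ps = 70/3 + (5/24)·(6024/41) = 6635/123.
The subsidy expands output by 6024/41 − 5424/41 = 600/41 past the efficient level; on those units the gap between marginal cost and willingness to pay runs from 0 up to 5.
DWL = ½ × 5 × 600/41 = 1500/41.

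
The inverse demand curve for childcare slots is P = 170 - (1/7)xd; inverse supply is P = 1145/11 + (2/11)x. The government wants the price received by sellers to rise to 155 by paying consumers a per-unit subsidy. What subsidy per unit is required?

At a seller price of 155, quantity supplied is -572.5 + 5.5·155 = 280.
Buyers absorb 280 only when they pay Pb = 170 − (1/7)·280 = 130.
s = Ps − Pb = 155 − 130 = 25.

Required subsidy s = 25 per unit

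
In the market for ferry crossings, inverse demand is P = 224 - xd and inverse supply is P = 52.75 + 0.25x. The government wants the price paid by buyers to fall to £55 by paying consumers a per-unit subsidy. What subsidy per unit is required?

Required subsidy s = £40 per unit

At a buyer price of 55, quantity demanded is 224 − 1·55 = 169.
Sellers supply 169 only when they receive Ps = 52.75 + 0.25·169 = 95.
s = Ps − Pb = 95 − 55 = 40.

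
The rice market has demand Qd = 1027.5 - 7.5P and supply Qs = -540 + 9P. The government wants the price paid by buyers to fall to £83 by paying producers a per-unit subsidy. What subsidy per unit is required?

Required subsidy s = £22 per unit

At a buyer price of 83, quantity demanded is 1027.5 − 7.5·83 = 405.
Sellers supply 405 only when they receive Ps with -540 + 9·Ps = 405, i.e. Ps = 105.
s = Ps − Pb = 105 − 83 = 22.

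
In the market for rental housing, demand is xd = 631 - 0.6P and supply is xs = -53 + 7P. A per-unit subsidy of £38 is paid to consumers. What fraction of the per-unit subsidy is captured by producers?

Producer share = 3/38

Pre-subsidy: 631 - 0.6P = -53 + 7P gives P* = 90, x* = 577.
With the rebate, buyers effectively pay Pb = Ps − 38, where Ps is the price sellers receive.
Demand in terms of Ps becomes xd = 631 − 0.6(Ps − 38) = 653.8 - 0.6Ps. Setting this equal to supply: 653.8 - 0.6Ps = -53 + 7Ps, so Ps = 93.
Buyers pay Pb = 93 − 38 = 55; x' = -53 + 7·93 = 598.
Buyers' price falls by P* − Pb = 90 − 55 = 35; sellers' price rises by Ps − P* = 93 − 90 = 3.
So producers capture 3/38 = 3/38 of each unit of subsidy.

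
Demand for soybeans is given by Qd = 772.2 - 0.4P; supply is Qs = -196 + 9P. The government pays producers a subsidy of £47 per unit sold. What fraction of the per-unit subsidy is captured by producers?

Pre-subsidy: 772.2 - 0.4P = -196 + 9P gives P* = 103, Q* = 731.
With the subsidy, sellers receive Ps = Pb + 47 for each unit, where Pb is the price buyers pay.
Supply in terms of Pb becomes Qs = -196 + 9(Pb + 47) = 227 + 9Pb. Setting this equal to demand: 772.2 - 0.4Pb = 227 + 9Pb, so Pb = 58.
Sellers receive Ps = 58 + 47 = 105; Q' = 772.2 − 0.4·58 = 749.
Buyers' price falls by P* − Pb = 103 − 58 = 45; sellers' price rises by Ps − P* = 105 − 103 = 2.
So producers capture 2/47 = 2/47 of each unit of subsidy.

Producer share = 2/47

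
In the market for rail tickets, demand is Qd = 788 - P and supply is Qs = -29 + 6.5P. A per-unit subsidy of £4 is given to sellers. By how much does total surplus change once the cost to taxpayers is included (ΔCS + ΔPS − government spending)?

Pre-subsidy: 788 - P = -29 + 6.5P gives P* = 1634/15, Q* = 10186/15.
With the subsidy, sellers receive Ps = Pb + 4 for each unit, where Pb is the price buyers pay.
Supply in terms of Pb becomes Qs = -29 + 6.5(Pb + 4) = -3 + 6.5Pb. Setting this equal to demand: 788 - Pb = -3 + 6.5Pb, so Pb = 1582/15.
Sellers receive Ps = 1582/15 + 4 = 1642/15; Q' = 788 − 1·(1582/15) = 10238/15.
ΔCS = ½(10186/15 + 10238/15)(1634/15 − 1582/15) = 177008/75; ΔPS = ½(10186/15 + 10238/15)(1642/15 − 1634/15) = 27232/75.
Government spending = 4 × 10238/15 = 40952/15.
Net change = 177008/75 + 27232/75 − 40952/15 = -104/15. The loss equals the DWL triangle ½·4·52/15.

Net change in total surplus = -104/15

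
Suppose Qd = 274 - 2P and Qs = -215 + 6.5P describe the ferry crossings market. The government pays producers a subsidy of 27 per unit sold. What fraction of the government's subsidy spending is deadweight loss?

Pre-subsidy: 274 - 2P = -215 + 6.5P gives P* = 978/17, Q* = 2702/17.
With the subsidy, sellers receive Ps = Pb + 27 for each unit, where Pb is the price buyers pay.
Supply in terms of Pb becomes Qs = -215 + 6.5(Pb + 27) = -39.5 + 6.5Pb. Setting this equal to demand: 274 - 2Pb = -39.5 + 6.5Pb, so Pb = 627/17.
Sellers receive Ps = 627/17 + 27 = 1086/17; Q' = 274 − 2·(627/17) = 3404/17.
ΔCS = ½(2702/17 + 3404/17)(978/17 − 627/17) = 1071603/289; ΔPS = ½(2702/17 + 3404/17)(1086/17 − 978/17) = 329724/289.
Government spending = 27 × 3404/17 = 91908/17.
DWL = ½ × 27 × (3404/17 − 2702/17) = 9477/17; fraction = (9477/17) / (91908/17) = 351/3404.

DWL / government spending = 351/3404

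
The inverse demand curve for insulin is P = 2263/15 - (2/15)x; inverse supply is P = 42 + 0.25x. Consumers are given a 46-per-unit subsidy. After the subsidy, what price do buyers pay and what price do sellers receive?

Buyers pay 97; sellers receive 143

Pre-subsidy: 2263/15 - (2/15)x = 42 + 0.25x gives x* = 284 and P* = 113.
With the rebate, buyers effectively pay Pb = Ps − 46, where Ps is the price sellers receive.
On the curves, Pb = 2263/15 - (2/15)x and Ps = 42 + 0.25x; the wedge Ps − Pb = 46 gives 42 + 0.25x − (2263/15 - (2/15)x) = 46, so x' = 404.
Then Pb = 2263/15 − (2/15)·404 = 97 and Ps = 42 + 0.25·404 = 143.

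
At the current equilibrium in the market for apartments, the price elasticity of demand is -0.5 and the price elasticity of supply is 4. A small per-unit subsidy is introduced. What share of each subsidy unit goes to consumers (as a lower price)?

For a small subsidy around the equilibrium, the benefit split depends on the relative slopes, which at a point are proportional to the elasticities.
Buyer share = εs/(εs + |εd|) = 4/(4 + 0.5) = 8/9; seller share = |εd|/(εs + |εd|) = 1/9.

Consumer share = 8/9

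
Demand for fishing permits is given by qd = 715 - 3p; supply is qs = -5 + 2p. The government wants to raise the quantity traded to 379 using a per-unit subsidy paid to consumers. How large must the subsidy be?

At q = 379, invert demand for the buyer price: pb = (715 − 379)/3 = 112; invert supply for the seller price: ps = (379 − (-5))/2 = 192.
The subsidy must fill the gap: s = ps − pb = 192 − 112 = 80.

Required subsidy s = 80 per unit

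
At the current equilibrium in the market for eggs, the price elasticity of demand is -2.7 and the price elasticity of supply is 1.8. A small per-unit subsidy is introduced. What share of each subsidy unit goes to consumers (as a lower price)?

For a small subsidy around the equilibrium, the benefit split depends on the relative slopes, which at a point are proportional to the elasticities.
Buyer share = εs/(εs + |εd|) = 1.8/(1.8 + 2.7) = 0.4; seller share = |εd|/(εs + |εd|) = 0.6.

Consumer share = 0.4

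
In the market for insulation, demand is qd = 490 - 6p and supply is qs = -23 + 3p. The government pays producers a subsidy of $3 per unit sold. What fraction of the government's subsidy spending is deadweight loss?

DWL / government spending = 3/154

Pre-subsidy: 490 - 6p = -23 + 3p gives p* = 57, q* = 148.
With the subsidy, sellers receive ps = pb + 3 for each unit, where pb is the price buyers pay.
Supply in terms of pb becomes qs = -23 + 3(pb + 3) = -14 + 3pb. Setting this equal to demand: 490 - 6pb = -14 + 3pb, so pb = 56.
Sellers receive ps = 56 + 3 = 59; q' = 490 − 6·56 = 154.
ΔCS = ½(148 + 154)(57 − 56) = 151; ΔPS = ½(148 + 154)(59 − 57) = 302.
Government spending = 3 × 154 = 462.
DWL = ½ × 3 × (154 − 148) = 9; fraction = 9 / 462 = 3/154.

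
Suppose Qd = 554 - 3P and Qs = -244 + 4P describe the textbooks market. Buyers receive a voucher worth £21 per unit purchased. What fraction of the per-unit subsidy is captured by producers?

Pre-subsidy: 554 - 3P = -244 + 4P gives P* = 114, Q* = 212.
With the rebate, buyers effectively pay Pb = Ps − 21, where Ps is the price sellers receive.
Demand in terms of Ps becomes Qd = 554 − 3(Ps − 21) = 617 - 3Ps. Setting this equal to supply: 617 - 3Ps = -244 + 4Ps, so Ps = 123.
Buyers pay Pb = 123 − 21 = 102; Q' = -244 + 4·123 = 248.
Buyers' price falls by P* − Pb = 114 − 102 = 12; sellers' price rises by Ps − P* = 123 − 114 = 9.
So producers capture 9/21 = 3/7 of each unit of subsidy.

Producer share = 3/7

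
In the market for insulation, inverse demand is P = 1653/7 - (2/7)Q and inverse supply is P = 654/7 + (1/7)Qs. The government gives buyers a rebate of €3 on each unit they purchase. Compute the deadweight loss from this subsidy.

Deadweight loss = €10.5

Pre-subsidy: 1653/7 - (2/7)Q = 654/7 + (1/7)Q gives Q* = 333 and P* = 141.
With the rebate, buyers effectively pay Pb = Ps − 3, where Ps is the price sellers receive.
On the curves, Pb = 1653/7 - (2/7)Q and Ps = 654/7 + (1/7)Q; the wedge Ps − Pb = 3 gives 654/7 + (1/7)Q − (1653/7 - (2/7)Q) = 3, so Q' = 340.
Then Pb = 1653/7 − (2/7)·340 = 139 and Ps = 654/7 + (1/7)·340 = 142.
The subsidy expands output by 340 − 333 = 7 past the efficient level; on those units the gap between marginal cost and willingness to pay runs from 0 up to 3.
DWL = ½ × 3 × 7 = 10.5.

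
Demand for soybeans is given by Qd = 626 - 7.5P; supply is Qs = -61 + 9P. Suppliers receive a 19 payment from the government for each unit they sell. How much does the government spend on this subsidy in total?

Government cost = 81814/11

Pre-subsidy: 626 - 7.5P = -61 + 9P gives P* = 458/11, Q* = 3451/11.
With the subsidy, sellers receive Ps = Pb + 19 for each unit, where Pb is the price buyers pay.
Supply in terms of Pb becomes Qs = -61 + 9(Pb + 19) = 110 + 9Pb. Setting this equal to demand: 626 - 7.5Pb = 110 + 9Pb, so Pb = 344/11.
Sellers receive Ps = 344/11 + 19 = 553/11; Q' = 626 − 7.5·(344/11) = 4306/11.
Government outlay = subsidy × quantity = 19 × 4306/11 = 81814/11.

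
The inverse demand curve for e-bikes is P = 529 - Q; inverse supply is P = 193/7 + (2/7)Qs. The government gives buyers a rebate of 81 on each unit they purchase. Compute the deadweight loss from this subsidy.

Deadweight loss = 2551.5

Pre-subsidy: 529 - Q = 193/7 + (2/7)Q gives Q* = 390 and P* = 139.
With the rebate, buyers effectively pay Pb = Ps − 81, where Ps is the price sellers receive.
On the curves, Pb = 529 - Q and Ps = 193/7 + (2/7)Q; the wedge Ps − Pb = 81 gives 193/7 + (2/7)Q − (529 - Q) = 81, so Q' = 453.
Then Pb = 529 − 1·453 = 76 and Ps = 193/7 + (2/7)·453 = 157.
The subsidy expands output by 453 − 390 = 63 past the efficient level; on those units the gap between marginal cost and willingness to pay runs from 0 up to 81.
DWL = ½ × 81 × 63 = 2551.5.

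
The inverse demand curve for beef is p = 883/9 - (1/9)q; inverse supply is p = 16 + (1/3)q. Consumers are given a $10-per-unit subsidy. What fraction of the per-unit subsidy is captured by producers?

Pre-subsidy: 883/9 - (1/9)q = 16 + (1/3)q gives q* = 184.75 and p* = 931/12.
With the rebate, buyers effectively pay pb = ps − 10, where ps is the price sellers receive.
On the curves, pb = 883/9 - (1/9)q and ps = 16 + (1/3)q; the wedge ps − pb = 10 gives 16 + (1/3)q − (883/9 - (1/9)q) = 10, so q' = 207.25.
Then pb = 883/9 − (1/9)·207.25 = 901/12 and ps = 16 + (1/3)·207.25 = 1021/12.
Buyers' price falls by p* − pb = 931/12 − 901/12 = 2.5; sellers' price rises by ps − p* = 1021/12 − 931/12 = 7.5.
So producers capture 7.5/10 = 0.75 of each unit of subsidy.

Producer share = 0.75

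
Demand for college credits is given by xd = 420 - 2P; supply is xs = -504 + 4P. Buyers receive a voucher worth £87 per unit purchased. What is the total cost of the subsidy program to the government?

Pre-subsidy: 420 - 2P = -504 + 4P gives P* = 154, x* = 112.
With the rebate, buyers effectively pay Pb = Ps − 87, where Ps is the price sellers receive.
Demand in terms of Ps becomes xd = 420 − 2(Ps − 87) = 594 - 2Ps. Setting this equal to supply: 594 - 2Ps = -504 + 4Ps, so Ps = 183.
Buyers pay Pb = 183 − 87 = 96; x' = -504 + 4·183 = 228.
Government outlay = subsidy × quantity = 87 × 228 = 19836.

Government cost = £19836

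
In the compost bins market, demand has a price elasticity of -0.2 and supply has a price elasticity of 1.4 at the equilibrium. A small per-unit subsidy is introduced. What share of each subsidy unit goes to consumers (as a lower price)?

For a small subsidy around the equilibrium, the benefit split depends on the relative slopes, which at a point are proportional to the elasticities.
Buyer share = εs/(εs + |εd|) = 1.4/(1.4 + 0.2) = 0.875; seller share = |εd|/(εs + |εd|) = 0.125.

Consumer share = 0.875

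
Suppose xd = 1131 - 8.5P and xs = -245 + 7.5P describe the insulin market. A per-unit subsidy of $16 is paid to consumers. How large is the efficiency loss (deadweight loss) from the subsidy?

Pre-subsidy: 1131 - 8.5P = -245 + 7.5P gives P* = 86, x* = 400.
With the rebate, buyers effectively pay Pb = Ps − 16, where Ps is the price sellers receive.
Demand in terms of Ps becomes xd = 1131 − 8.5(Ps − 16) = 1267 - 8.5Ps. Setting this equal to supply: 1267 - 8.5Ps = -245 + 7.5Ps, so Ps = 94.5.
Buyers pay Pb = 94.5 − 16 = 78.5; x' = -245 + 7.5·94.5 = 463.75.
The subsidy expands output by 463.75 − 400 = 63.75 past the efficient level; on those units the gap between marginal cost and willingness to pay runs from 0 up to 16.
DWL = ½ × 16 × 63.75 = 510.

Deadweight loss = $510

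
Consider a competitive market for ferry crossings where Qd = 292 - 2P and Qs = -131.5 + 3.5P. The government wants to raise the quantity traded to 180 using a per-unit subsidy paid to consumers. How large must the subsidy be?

At Q = 180, invert demand for the buyer price: Pb = (292 − 180)/2 = 56; invert supply for the seller price: Ps = (180 − (-131.5))/3.5 = 89.
The subsidy must fill the gap: s = Ps − Pb = 89 − 56 = 33.

Required subsidy s = 33 per unit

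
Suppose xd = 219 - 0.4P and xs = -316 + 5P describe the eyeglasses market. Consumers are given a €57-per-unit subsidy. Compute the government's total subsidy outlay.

Government cost = 102847/9

Pre-subsidy: 219 - 0.4P = -316 + 5P gives P* = 2675/27, x* = 4843/27.
With the rebate, buyers effectively pay Pb = Ps − 57, where Ps is the price sellers receive.
Demand in terms of Ps becomes xd = 219 − 0.4(Ps − 57) = 241.8 - 0.4Ps. Setting this equal to supply: 241.8 - 0.4Ps = -316 + 5Ps, so Ps = 2789/27.
Buyers pay Pb = 2789/27 − 57 = 1250/27; x' = -316 + 5·(2789/27) = 5413/27.
Government outlay = subsidy × quantity = 57 × 5413/27 = 102847/9.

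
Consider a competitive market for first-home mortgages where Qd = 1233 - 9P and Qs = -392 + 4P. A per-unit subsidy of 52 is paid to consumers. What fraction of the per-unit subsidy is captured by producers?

Pre-subsidy: 1233 - 9P = -392 + 4P gives P* = 125, Q* = 108.
With the rebate, buyers effectively pay Pb = Ps − 52, where Ps is the price sellers receive.
Demand in terms of Ps becomes Qd = 1233 − 9(Ps − 52) = 1701 - 9Ps. Setting this equal to supply: 1701 - 9Ps = -392 + 4Ps, so Ps = 161.
Buyers pay Pb = 161 − 52 = 109; Q' = -392 + 4·161 = 252.
Buyers' price falls by P* − Pb = 125 − 109 = 16; sellers' price rises by Ps − P* = 161 − 125 = 36.
So producers capture 36/52 = 9/13 of each unit of subsidy.

Producer share = 9/13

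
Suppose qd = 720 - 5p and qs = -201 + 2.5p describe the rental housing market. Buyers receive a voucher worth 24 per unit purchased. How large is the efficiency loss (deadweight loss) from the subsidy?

Deadweight loss = 480

Pre-subsidy: 720 - 5p = -201 + 2.5p gives p* = 122.8, q* = 106.
With the rebate, buyers effectively pay pb = ps − 24, where ps is the price sellers receive.
Demand in terms of ps becomes qd = 720 − 5(ps − 24) = 840 - 5ps. Setting this equal to supply: 840 - 5ps = -201 + 2.5ps, so ps = 138.8.
Buyers pay pb = 138.8 − 24 = 114.8; q' = -201 + 2.5·138.8 = 146.
The subsidy expands output by 146 − 106 = 40 past the efficient level; on those units the gap between marginal cost and willingness to pay runs from 0 up to 24.
DWL = ½ × 24 × 40 = 480.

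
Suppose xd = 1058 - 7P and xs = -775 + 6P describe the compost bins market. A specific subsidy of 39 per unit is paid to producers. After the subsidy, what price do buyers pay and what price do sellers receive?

Pre-subsidy: 1058 - 7P = -775 + 6P gives P* = 141, x* = 71.
With the subsidy, sellers receive Ps = Pb + 39 for each unit, where Pb is the price buyers pay.
Supply in terms of Pb becomes xs = -775 + 6(Pb + 39) = -541 + 6Pb. Setting this equal to demand: 1058 - 7Pb = -541 + 6Pb, so Pb = 123.
Sellers receive Ps = 123 + 39 = 162; x' = 1058 − 7·123 = 197.

Buyers pay 123; sellers receive 162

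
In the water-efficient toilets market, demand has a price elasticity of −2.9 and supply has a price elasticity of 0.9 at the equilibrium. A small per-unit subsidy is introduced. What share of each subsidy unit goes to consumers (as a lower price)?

Consumer share = 9/38

For a small subsidy around the equilibrium, the benefit split depends on the relative slopes, which at a point are proportional to the elasticities.
Buyer share = εs/(εs + |εd|) = 0.9/(0.9 + 2.9) = 9/38; seller share = |εd|/(εs + |εd|) = 29/38.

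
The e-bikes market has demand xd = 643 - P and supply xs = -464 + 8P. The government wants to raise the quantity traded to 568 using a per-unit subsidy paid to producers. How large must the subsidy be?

Required subsidy s = 54 per unit

At x = 568, invert demand for the buyer price: Pb = (643 − 568)/1 = 75; invert supply for the seller price: Ps = (568 − (-464))/8 = 129.
The subsidy must fill the gap: s = Ps − Pb = 129 − 75 = 54.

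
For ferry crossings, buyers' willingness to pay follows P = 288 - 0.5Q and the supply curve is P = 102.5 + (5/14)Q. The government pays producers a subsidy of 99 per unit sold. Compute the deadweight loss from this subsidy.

Pre-subsidy: 288 - 0.5Q = 102.5 + (5/14)Q gives Q* = 2597/12 and P* = 4315/24.
With the subsidy, sellers receive Ps = Pb + 99 for each unit, where Pb is the price buyers pay.
On the curves, Pb = 288 - 0.5Q and Ps = 102.5 + (5/14)Q; the wedge Ps − Pb = 99 gives 102.5 + (5/14)Q − (288 - 0.5Q) = 99, so Q' = 3983/12.
Then Pb = 288 − 0.5·(3983/12) = 2929/24 and Ps = 102.5 + (5/14)·(3983/12) = 5305/24.
The subsidy expands output by 3983/12 − 2597/12 = 115.5 past the efficient level; on those units the gap between marginal cost and willingness to pay runs from 0 up to 99.
DWL = ½ × 99 × 115.5 = 5717.25.

Deadweight loss = 5717.25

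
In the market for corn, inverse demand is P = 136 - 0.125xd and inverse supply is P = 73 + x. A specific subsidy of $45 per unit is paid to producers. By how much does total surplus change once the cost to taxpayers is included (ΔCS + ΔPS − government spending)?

Net change in total surplus = -$900

Pre-subsidy: 136 - 0.125x = 73 + x gives x* = 56 and P* = 129.
With the subsidy, sellers receive Ps = Pb + 45 for each unit, where Pb is the price buyers pay.
On the curves, Pb = 136 - 0.125x and Ps = 73 + x; the wedge Ps − Pb = 45 gives 73 + x − (136 - 0.125x) = 45, so x' = 96.
Then Pb = 136 − 0.125·96 = 124 and Ps = 73 + 1·96 = 169.
ΔCS = ½(56 + 96)(129 − 124) = 380; ΔPS = ½(56 + 96)(169 − 129) = 3040.
Government spending = 45 × 96 = 4320.
Net change = 380 + 3040 − 4320 = -900. The loss equals the DWL triangle ½·45·40.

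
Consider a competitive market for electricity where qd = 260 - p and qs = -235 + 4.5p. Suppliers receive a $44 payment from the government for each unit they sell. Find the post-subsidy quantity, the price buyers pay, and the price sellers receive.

q' = 206; buyers pay $54; sellers receive $98

Pre-subsidy: 260 - p = -235 + 4.5p gives p* = 90, q* = 170.
With the subsidy, sellers receive ps = pb + 44 for each unit, where pb is the price buyers pay.
Supply in terms of pb becomes qs = -235 + 4.5(pb + 44) = -37 + 4.5pb. Setting this equal to demand: 260 - pb = -37 + 4.5pb, so pb = 54.
Sellers receive ps = 54 + 44 = 98; q' = 260 − 1·54 = 206.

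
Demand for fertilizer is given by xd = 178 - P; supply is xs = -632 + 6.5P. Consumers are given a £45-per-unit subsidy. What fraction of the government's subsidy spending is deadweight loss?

Pre-subsidy: 178 - P = -632 + 6.5P gives P* = 108, x* = 70.
With the rebate, buyers effectively pay Pb = Ps − 45, where Ps is the price sellers receive.
Demand in terms of Ps becomes xd = 178 − 1(Ps − 45) = 223 - Ps. Setting this equal to supply: 223 - Ps = -632 + 6.5Ps, so Ps = 114.
Buyers pay Pb = 114 − 45 = 69; x' = -632 + 6.5·114 = 109.
ΔCS = ½(70 + 109)(108 − 69) = 3490.5; ΔPS = ½(70 + 109)(114 − 108) = 537.
Government spending = 45 × 109 = 4905.
DWL = ½ × 45 × (109 − 70) = 877.5; fraction = 877.5 / 4905 = 39/218.

DWL / government spending = 39/218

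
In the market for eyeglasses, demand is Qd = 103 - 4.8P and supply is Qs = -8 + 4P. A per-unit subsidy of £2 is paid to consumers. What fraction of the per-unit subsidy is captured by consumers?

Consumer share = 5/11

Pre-subsidy: 103 - 4.8P = -8 + 4P gives P* = 555/44, Q* = 467/11.
With the rebate, buyers effectively pay Pb = Ps − 2, where Ps is the price sellers receive.
Demand in terms of Ps becomes Qd = 103 − 4.8(Ps − 2) = 112.6 - 4.8Ps. Setting this equal to supply: 112.6 - 4.8Ps = -8 + 4Ps, so Ps = 603/44.
Buyers pay Pb = 603/44 − 2 = 515/44; Q' = -8 + 4·(603/44) = 515/11.
Buyers' price falls by P* − Pb = 555/44 − 515/44 = 10/11; sellers' price rises by Ps − P* = 603/44 − 555/44 = 12/11.
So consumers capture (10/11)/2 = 5/11 of each unit of subsidy.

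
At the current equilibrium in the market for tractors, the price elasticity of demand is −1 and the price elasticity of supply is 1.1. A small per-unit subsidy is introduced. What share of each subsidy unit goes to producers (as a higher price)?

For a small subsidy around the equilibrium, the benefit split depends on the relative slopes, which at a point are proportional to the elasticities.
Buyer share = εs/(εs + |εd|) = 1.1/(1.1 + 1) = 11/21; seller share = |εd|/(εs + |εd|) = 10/21.
So producers capture 10/21 of the subsidy.

Producer share = 10/21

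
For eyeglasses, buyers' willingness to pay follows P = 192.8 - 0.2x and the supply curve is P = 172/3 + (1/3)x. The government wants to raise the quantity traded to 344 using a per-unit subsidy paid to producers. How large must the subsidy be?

At x = 344, from the demand curve buyers pay Pb = 192.8 − 0.2·344 = 124; from the supply curve sellers need Ps = 172/3 + (1/3)·344 = 172.
The subsidy must fill the gap: s = Ps − Pb = 172 − 124 = 48.

Required subsidy s = 48 per unit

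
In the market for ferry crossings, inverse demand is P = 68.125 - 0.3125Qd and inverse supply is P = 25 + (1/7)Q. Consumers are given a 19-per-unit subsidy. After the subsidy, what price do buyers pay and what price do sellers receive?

Buyers pay 1300/51; sellers receive 2269/51

Pre-subsidy: 68.125 - 0.3125Q = 25 + (1/7)Q gives Q* = 1610/17 and P* = 655/17.
With the rebate, buyers effectively pay Pb = Ps − 19, where Ps is the price sellers receive.
On the curves, Pb = 68.125 - 0.3125Q and Ps = 25 + (1/7)Q; the wedge Ps − Pb = 19 gives 25 + (1/7)Q − (68.125 - 0.3125Q) = 19, so Q' = 6958/51.
Then Pb = 68.125 − 0.3125·(6958/51) = 1300/51 and Ps = 25 + (1/7)·(6958/51) = 2269/51.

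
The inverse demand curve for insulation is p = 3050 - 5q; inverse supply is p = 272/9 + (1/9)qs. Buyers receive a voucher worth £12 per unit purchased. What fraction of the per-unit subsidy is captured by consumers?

Pre-subsidy: 3050 - 5q = 272/9 + (1/9)q gives q* = 13589/23 and p* = 2205/23.
With the rebate, buyers effectively pay pb = ps − 12, where ps is the price sellers receive.
On the curves, pb = 3050 - 5q and ps = 272/9 + (1/9)q; the wedge ps − pb = 12 gives 272/9 + (1/9)q − (3050 - 5q) = 12, so q' = 13643/23.
Then pb = 3050 − 5·(13643/23) = 1935/23 and ps = 272/9 + (1/9)·(13643/23) = 2211/23.
Buyers' price falls by p* − pb = 2205/23 − 1935/23 = 270/23; sellers' price rises by ps − p* = 2211/23 − 2205/23 = 6/23.
So consumers capture (270/23)/12 = 45/46 of each unit of subsidy.

Consumer share = 45/46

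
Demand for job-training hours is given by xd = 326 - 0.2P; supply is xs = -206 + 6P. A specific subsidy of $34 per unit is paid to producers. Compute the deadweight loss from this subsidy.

Deadweight loss = 3468/31

Pre-subsidy: 326 - 0.2P = -206 + 6P gives P* = 2660/31, x* = 9574/31.
With the subsidy, sellers receive Ps = Pb + 34 for each unit, where Pb is the price buyers pay.
Supply in terms of Pb becomes xs = -206 + 6(Pb + 34) = -2 + 6Pb. Setting this equal to demand: 326 - 0.2Pb = -2 + 6Pb, so Pb = 1640/31.
Sellers receive Ps = 1640/31 + 34 = 2694/31; x' = 326 − 0.2·(1640/31) = 9778/31.
The subsidy expands output by 9778/31 − 9574/31 = 204/31 past the efficient level; on those units the gap between marginal cost and willingness to pay runs from 0 up to 34.
DWL = ½ × 34 × 204/31 = 3468/31.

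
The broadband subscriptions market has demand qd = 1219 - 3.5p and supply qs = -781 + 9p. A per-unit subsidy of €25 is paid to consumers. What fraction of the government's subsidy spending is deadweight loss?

Pre-subsidy: 1219 - 3.5p = -781 + 9p gives p* = 160, q* = 659.
With the rebate, buyers effectively pay pb = ps − 25, where ps is the price sellers receive.
Demand in terms of ps becomes qd = 1219 − 3.5(ps − 25) = 1306.5 - 3.5ps. Setting this equal to supply: 1306.5 - 3.5ps = -781 + 9ps, so ps = 167.
Buyers pay pb = 167 − 25 = 142; q' = -781 + 9·167 = 722.
ΔCS = ½(659 + 722)(160 − 142) = 12429; ΔPS = ½(659 + 722)(167 − 160) = 4833.5.
Government spending = 25 × 722 = 18050.
DWL = ½ × 25 × (722 − 659) = 787.5; fraction = 787.5 / 18050 = 63/1444.

DWL / government spending = 63/1444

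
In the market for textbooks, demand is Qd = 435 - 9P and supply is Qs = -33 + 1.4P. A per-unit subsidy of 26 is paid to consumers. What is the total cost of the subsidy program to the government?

Pre-subsidy: 435 - 9P = -33 + 1.4P gives P* = 45, Q* = 30.
With the rebate, buyers effectively pay Pb = Ps − 26, where Ps is the price sellers receive.
Demand in terms of Ps becomes Qd = 435 − 9(Ps − 26) = 669 - 9Ps. Setting this equal to supply: 669 - 9Ps = -33 + 1.4Ps, so Ps = 67.5.
Buyers pay Pb = 67.5 − 26 = 41.5; Q' = -33 + 1.4·67.5 = 61.5.
Government outlay = subsidy × quantity = 26 × 61.5 = 1599.

Government cost = 1599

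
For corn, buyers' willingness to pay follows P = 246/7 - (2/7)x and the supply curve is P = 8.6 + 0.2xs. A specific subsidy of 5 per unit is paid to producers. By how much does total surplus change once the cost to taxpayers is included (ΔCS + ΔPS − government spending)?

Net change in total surplus = -875/34

Pre-subsidy: 246/7 - (2/7)x = 8.6 + 0.2x gives x* = 929/17 and P* = 332/17.
With the subsidy, sellers receive Ps = Pb + 5 for each unit, where Pb is the price buyers pay.
On the curves, Pb = 246/7 - (2/7)x and Ps = 8.6 + 0.2x; the wedge Ps − Pb = 5 gives 8.6 + 0.2x − (246/7 - (2/7)x) = 5, so x' = 1104/17.
Then Pb = 246/7 − (2/7)·(1104/17) = 282/17 and Ps = 8.6 + 0.2·(1104/17) = 367/17.
ΔCS = ½(929/17 + 1104/17)(332/17 − 282/17) = 50825/289; ΔPS = ½(929/17 + 1104/17)(367/17 − 332/17) = 71155/578.
Government spending = 5 × 1104/17 = 5520/17.
Net change = 50825/289 + 71155/578 − 5520/17 = -875/34. The loss equals the DWL triangle ½·5·175/17.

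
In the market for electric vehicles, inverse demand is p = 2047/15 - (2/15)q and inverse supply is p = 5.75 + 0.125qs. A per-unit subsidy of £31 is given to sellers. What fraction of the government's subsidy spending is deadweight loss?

DWL / government spending = 30/313

Pre-subsidy: 2047/15 - (2/15)q = 5.75 + 0.125q gives q* = 506 and p* = 69.
With the subsidy, sellers receive ps = pb + 31 for each unit, where pb is the price buyers pay.
On the curves, pb = 2047/15 - (2/15)q and ps = 5.75 + 0.125q; the wedge ps − pb = 31 gives 5.75 + 0.125q − (2047/15 - (2/15)q) = 31, so q' = 626.
Then pb = 2047/15 − (2/15)·626 = 53 and ps = 5.75 + 0.125·626 = 84.
ΔCS = ½(506 + 626)(69 − 53) = 9056; ΔPS = ½(506 + 626)(84 − 69) = 8490.
Government spending = 31 × 626 = 19406.
DWL = ½ × 31 × (626 − 506) = 1860; fraction = 1860 / 19406 = 30/313.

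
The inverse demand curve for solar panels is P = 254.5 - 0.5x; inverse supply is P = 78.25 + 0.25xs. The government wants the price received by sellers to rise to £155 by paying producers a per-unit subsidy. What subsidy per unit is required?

At a seller price of 155, quantity supplied is -313 + 4·155 = 307.
Buyers absorb 307 only when they pay Pb = 254.5 − 0.5·307 = 101.
s = Ps − Pb = 155 − 101 = 54.

Required subsidy s = £54 per unit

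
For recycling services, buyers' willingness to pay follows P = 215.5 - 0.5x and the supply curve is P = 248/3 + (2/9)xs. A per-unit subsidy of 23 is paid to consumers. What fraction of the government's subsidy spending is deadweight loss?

DWL / government spending = 69/935

Pre-subsidy: 215.5 - 0.5x = 248/3 + (2/9)x gives x* = 2391/13 and P* = 1606/13.
With the rebate, buyers effectively pay Pb = Ps − 23, where Ps is the price sellers receive.
On the curves, Pb = 215.5 - 0.5x and Ps = 248/3 + (2/9)x; the wedge Ps − Pb = 23 gives 248/3 + (2/9)x − (215.5 - 0.5x) = 23, so x' = 2805/13.
Then Pb = 215.5 − 0.5·(2805/13) = 1399/13 and Ps = 248/3 + (2/9)·(2805/13) = 1698/13.
ΔCS = ½(2391/13 + 2805/13)(1606/13 − 1399/13) = 537786/169; ΔPS = ½(2391/13 + 2805/13)(1698/13 − 1606/13) = 239016/169.
Government spending = 23 × 2805/13 = 64515/13.
DWL = ½ × 23 × (2805/13 − 2391/13) = 4761/13; fraction = (4761/13) / (64515/13) = 69/935.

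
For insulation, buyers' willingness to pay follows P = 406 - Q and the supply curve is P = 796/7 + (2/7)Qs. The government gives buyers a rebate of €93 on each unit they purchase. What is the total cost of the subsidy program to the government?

Pre-subsidy: 406 - Q = 796/7 + (2/7)Q gives Q* = 682/3 and P* = 536/3.
With the rebate, buyers effectively pay Pb = Ps − 93, where Ps is the price sellers receive.
On the curves, Pb = 406 - Q and Ps = 796/7 + (2/7)Q; the wedge Ps − Pb = 93 gives 796/7 + (2/7)Q − (406 - Q) = 93, so Q' = 899/3.
Then Pb = 406 − 1·(899/3) = 319/3 and Ps = 796/7 + (2/7)·(899/3) = 598/3.
Government outlay = subsidy × quantity = 93 × 899/3 = 27869.

Government cost = €27869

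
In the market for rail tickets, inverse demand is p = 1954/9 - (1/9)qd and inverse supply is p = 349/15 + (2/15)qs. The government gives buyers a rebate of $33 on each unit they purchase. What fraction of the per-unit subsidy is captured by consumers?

Consumer share = 5/11

Pre-subsidy: 1954/9 - (1/9)q = 349/15 + (2/15)q gives q* = 793 and p* = 129.
With the rebate, buyers effectively pay pb = ps − 33, where ps is the price sellers receive.
On the curves, pb = 1954/9 - (1/9)q and ps = 349/15 + (2/15)q; the wedge ps − pb = 33 gives 349/15 + (2/15)q − (1954/9 - (1/9)q) = 33, so q' = 928.
Then pb = 1954/9 − (1/9)·928 = 114 and ps = 349/15 + (2/15)·928 = 147.
Buyers' price falls by p* − pb = 129 − 114 = 15; sellers' price rises by ps − p* = 147 − 129 = 18.
So consumers capture 15/33 = 5/11 of each unit of subsidy.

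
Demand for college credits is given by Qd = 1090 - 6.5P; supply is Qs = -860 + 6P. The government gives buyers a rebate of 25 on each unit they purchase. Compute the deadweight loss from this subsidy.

Deadweight loss = 975

Pre-subsidy: 1090 - 6.5P = -860 + 6P gives P* = 156, Q* = 76.
With the rebate, buyers effectively pay Pb = Ps − 25, where Ps is the price sellers receive.
Demand in terms of Ps becomes Qd = 1090 − 6.5(Ps − 25) = 1252.5 - 6.5Ps. Setting this equal to supply: 1252.5 - 6.5Ps = -860 + 6Ps, so Ps = 169.
Buyers pay Pb = 169 − 25 = 144; Q' = -860 + 6·169 = 154.
The subsidy expands output by 154 − 76 = 78 past the efficient level; on those units the gap between marginal cost and willingness to pay runs from 0 up to 25.
DWL = ½ × 25 × 78 = 975.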